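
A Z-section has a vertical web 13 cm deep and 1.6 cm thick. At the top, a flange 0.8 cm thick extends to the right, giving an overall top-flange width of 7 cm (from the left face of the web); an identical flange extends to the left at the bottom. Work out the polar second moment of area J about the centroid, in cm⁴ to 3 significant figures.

Decompose the section into non-overlapping parts with the origin at the bottom-left of its bounding rectangle.
Web: 1.6 × 13, A = 20.8 cm², y = 6.5 cm, Ī = 292.93 cm⁴.
Top flange (beyond web): 5.4 × 0.8, A = 4.32 cm², y = 12.6 cm, Ī = 0.2304 cm⁴.
Bottom flange (beyond web): 5.4 × 0.8, A = 4.32 cm², y = 0.4 cm, Ī = 0.2304 cm⁴.
Centroid: ȳ = ΣA·y / ΣA = 6.5 cm.
Transfer each piece to the centroidal x-axis using Ī + A·d² with d = y − 6.5:
  web: d = 0 cm → contributes +292.93 cm⁴
  top flange (beyond web): d = 6.1 cm → contributes +160.98 cm⁴
  bottom flange (beyond web): d = -6.1 cm → contributes +160.98 cm⁴
Total I = 614.89 cm⁴.
For the y-axis: x̄ = 6.2 cm.
Repeating about the centroidal y-axis gives I_y = 131.27 cm⁴.
Polar second moment: J = I_x + I_y = 746.16 cm⁴.

J ≈ 746 cm⁴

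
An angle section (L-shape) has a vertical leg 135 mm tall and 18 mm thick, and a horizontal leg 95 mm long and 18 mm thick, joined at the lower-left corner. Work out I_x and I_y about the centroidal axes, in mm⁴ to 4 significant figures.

I_x ≈ 6.748 × 10⁶ mm⁴, I_y ≈ 2.742 × 10⁶ mm⁴

Split into non-overlapping primitives; take the origin at the lower-left of the bounding box.
Vertical leg: 18 × 135, A = 2 430 mm², y = 67.5 mm, Ī = 3 690 563 mm⁴.
Horizontal leg (remainder): 77 × 18, A = 1 386 mm², y = 9 mm, Ī = 37 422 mm⁴.
Centroid: ȳ = ΣA·y / ΣA = 46.2524 mm.
Transfer each piece to the centroidal x-axis using Ī + A·d² with d = y − 46.2524:
  vertical leg: d = 21.2476 mm → contributes +4 787 616 mm⁴
  horizontal leg (remainder): d = -37.2524 mm → contributes +1 960 827 mm⁴
Total I = 6 748 443 mm⁴.
For the y-axis: x̄ = 26.2524 mm.
Repeating about the centroidal y-axis gives I_y = 2 741 763 mm⁴.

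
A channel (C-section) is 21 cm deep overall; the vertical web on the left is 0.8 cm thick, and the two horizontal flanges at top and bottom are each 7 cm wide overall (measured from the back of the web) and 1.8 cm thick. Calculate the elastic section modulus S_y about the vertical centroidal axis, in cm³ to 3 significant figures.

S_y ≈ 41.2 cm³

Split into non-overlapping primitives; take the origin at the lower-left of the bounding box.
Web: 0.8 × 21, A = 16.8 cm², x = 0.4 cm, Ī = 0.896 cm⁴.
Top flange (beyond web): 6.2 × 1.8, A = 11.16 cm², x = 3.9 cm, Ī = 35.749 cm⁴.
Bottom flange (beyond web): 6.2 × 1.8, A = 11.16 cm², x = 3.9 cm, Ī = 35.749 cm⁴.
Centroid: x̄ = ΣA·x / ΣA = 2.3969 cm.
Transfer each piece to the vertical centroidal axis using Ī + A·d² with d = x − 2.3969:
  web: d = -1.9969 cm → contributes +67.89 cm⁴
  top flange (beyond web): d = 1.5031 cm → contributes +60.962 cm⁴
  bottom flange (beyond web): d = 1.5031 cm → contributes +60.962 cm⁴
Total I = 189.81 cm⁴.
Extreme fibre distance c = 4.6031 cm; S = I/c = 41.236 cm³.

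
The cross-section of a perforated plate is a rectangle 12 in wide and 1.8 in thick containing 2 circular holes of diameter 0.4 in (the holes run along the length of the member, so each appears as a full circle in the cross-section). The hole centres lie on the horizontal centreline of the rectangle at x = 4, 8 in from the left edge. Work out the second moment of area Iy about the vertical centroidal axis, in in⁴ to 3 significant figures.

Split into non-overlapping primitives; take the origin at the lower-left of the bounding box.
Plate: 12 × 1.8, A = 21.6 in², x = 6 in, Ī = 259.2 in⁴.
Hole 1 (subtracted): ⌀0.4, A = 0.12566 in², x = 4 in, Ī = 0.0012566 in⁴.
Hole 2 (subtracted): ⌀0.4, A = 0.12566 in², x = 8 in, Ī = 0.0012566 in⁴.
By symmetry the centroid is at mid-width, x̄ = 6 in.
Transfer each piece to the vertical centroidal axis using Ī + A·d² with d = x − 6:
  plate: d = 0 in → contributes +259.2 in⁴
  hole 1: d = -2 in → contributes −0.50391 in⁴
  hole 2: d = 2 in → contributes −0.50391 in⁴
Total I = 258.19 in⁴.

Iy ≈ 258 in⁴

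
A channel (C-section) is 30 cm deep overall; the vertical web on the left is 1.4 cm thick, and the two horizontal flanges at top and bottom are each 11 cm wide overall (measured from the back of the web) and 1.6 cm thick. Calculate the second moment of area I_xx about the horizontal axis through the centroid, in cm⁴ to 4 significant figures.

I_xx ≈ 9351 cm⁴

Decompose the section into non-overlapping parts with the origin at the bottom-left of its bounding rectangle.
Web: 1.4 × 30, A = 42 cm², y = 15 cm, Ī = 3 150 cm⁴.
Top flange (beyond web): 9.6 × 1.6, A = 15.36 cm², y = 29.2 cm, Ī = 3.2768 cm⁴.
Bottom flange (beyond web): 9.6 × 1.6, A = 15.36 cm², y = 0.8 cm, Ī = 3.2768 cm⁴.
By symmetry the centroid is at mid-height, ȳ = 15 cm.
Transfer each piece to the horizontal axis through the centroid using Ī + A·d² with d = y − 15:
  web: d = 0 cm → contributes +3 150 cm⁴
  top flange (beyond web): d = 14.2 cm → contributes +3100.47 cm⁴
  bottom flange (beyond web): d = -14.2 cm → contributes +3100.47 cm⁴
Total I = 9350.93 cm⁴.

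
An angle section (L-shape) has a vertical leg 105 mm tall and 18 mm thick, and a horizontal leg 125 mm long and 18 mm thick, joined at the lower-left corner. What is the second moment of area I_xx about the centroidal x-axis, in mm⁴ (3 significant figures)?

Split into non-overlapping primitives; take the origin at the lower-left of the bounding box.
Vertical leg: 18 × 105, A = 1 890 mm², y = 52.5 mm, Ī = 1 736 438 mm⁴.
Horizontal leg (remainder): 107 × 18, A = 1 926 mm², y = 9 mm, Ī = 52 002 mm⁴.
Centroid: ȳ = ΣA·y / ΣA = 30.545 mm.
Transfer each piece to the centroidal x-axis using Ī + A·d² with d = y − 30.545:
  vertical leg: d = 21.955 mm → contributes +2 647 475 mm⁴
  horizontal leg (remainder): d = -21.545 mm → contributes +946 011 mm⁴
Total I = 3 593 485 mm⁴.

I_xx ≈ 3.59 × 10⁶ mm⁴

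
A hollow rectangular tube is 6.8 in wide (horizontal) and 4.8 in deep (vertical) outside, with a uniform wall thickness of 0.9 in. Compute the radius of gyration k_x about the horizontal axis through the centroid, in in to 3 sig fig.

Break the section into simple shapes (no overlaps), measuring from the bottom-left corner of the bounding box.
Outer rectangle: 6.8 × 4.8, A = 32.64 in², y = 2.4 in, Ī = 62.669 in⁴.
Inner void (subtracted): 5 × 3, A = 15 in², y = 2.4 in, Ī = 11.25 in⁴.
By symmetry the centroid is at mid-height, ȳ = 2.4 in.
All pieces are centred on the horizontal axis through the centroid, so I = ΣĪ (holes subtracted) = 51.419 in⁴.
Radius of gyration: k = √(I/A) = √(51.419 / 17.64) = 1.7073 in.

k_x ≈ 1.71 in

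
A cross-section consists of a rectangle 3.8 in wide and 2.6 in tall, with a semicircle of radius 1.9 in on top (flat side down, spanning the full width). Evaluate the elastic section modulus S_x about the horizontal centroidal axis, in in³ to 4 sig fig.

Split into non-overlapping primitives; take the origin at the lower-left of the bounding box.
Rectangular body: 3.8 × 2.6, A = 9.88 in², y = 1.3 in, Ī = 5.56573 in⁴.
Semicircular cap: semicircle r = 1.9, A = 5.67057 in², y = 3.40639 in, Ī = 1.43036 in⁴.
Centroid: ȳ = ΣA·y / ΣA = 2.0681 in.
Transfer each piece to the horizontal centroidal axis using Ī + A·d² with d = y − 2.0681:
  rectangular body: d = -0.768101 in → contributes +11.3947 in⁴
  semicircular cap: d = 1.33828 in → contributes +11.5864 in⁴
Total I = 22.9811 in⁴.
Extreme fibre distance c = 2.4319 in; S = I/c = 9.44986 in³.

S_x ≈ 9.450 in³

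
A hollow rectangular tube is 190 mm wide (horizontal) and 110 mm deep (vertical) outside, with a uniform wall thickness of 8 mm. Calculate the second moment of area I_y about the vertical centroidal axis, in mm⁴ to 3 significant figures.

I_y ≈ 2.16 × 10⁷ mm⁴

Split into non-overlapping primitives; take the origin at the lower-left of the bounding box.
Outer rectangle: 190 × 110, A = 20 900 mm², x = 95 mm, Ī = 62 874 167 mm⁴.
Inner void (subtracted): 174 × 94, A = 16 356 mm², x = 95 mm, Ī = 41 266 188 mm⁴.
By symmetry the centroid is at mid-width, x̄ = 95 mm.
All pieces are centred on the vertical centroidal axis, so I = ΣĪ (holes subtracted) = 21 607 979 mm⁴.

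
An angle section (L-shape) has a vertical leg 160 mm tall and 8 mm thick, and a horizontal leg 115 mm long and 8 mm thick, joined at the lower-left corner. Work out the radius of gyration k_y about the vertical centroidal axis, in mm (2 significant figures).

Decompose the section into non-overlapping parts with the origin at the bottom-left of its bounding rectangle.
Vertical leg: 8 × 160, A = 1 280 mm², x = 4 mm, Ī = 6 827 mm⁴.
Horizontal leg (remainder): 107 × 8, A = 856 mm², x = 61.5 mm, Ī = 816 695 mm⁴.
Centroid: x̄ = ΣA·x / ΣA = 27.04 mm.
Transfer each piece to the vertical centroidal axis using Ī + A·d² with d = x − 27.04:
  vertical leg: d = -23.04 mm → contributes +686 485 mm⁴
  horizontal leg (remainder): d = 34.46 mm → contributes +1 833 007 mm⁴
Total I = 2 519 492 mm⁴.
Radius of gyration: k = √(I/A) = √(2 519 492 / 2 136) = 34.34 mm.

k_y ≈ 34 mm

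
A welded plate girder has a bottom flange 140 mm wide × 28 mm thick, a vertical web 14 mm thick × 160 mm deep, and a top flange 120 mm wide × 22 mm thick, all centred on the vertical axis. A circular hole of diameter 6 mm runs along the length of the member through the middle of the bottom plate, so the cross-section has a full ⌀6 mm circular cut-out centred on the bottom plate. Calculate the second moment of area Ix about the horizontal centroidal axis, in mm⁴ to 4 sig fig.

Break the section into simple shapes (no overlaps), measuring from the bottom-left corner of the bounding box.
Bottom plate: 140 × 28, A = 3 920 mm², y = 14 mm, Ī = 256 107 mm⁴.
Web plate: 14 × 160, A = 2 240 mm², y = 108 mm, Ī = 4 778 667 mm⁴.
Top plate: 120 × 22, A = 2 640 mm², y = 199 mm, Ī = 106 480 mm⁴.
Hole (subtracted): ⌀6, A = 28.2743 mm², y = 14 mm, Ī = 63.6173 mm⁴.
Centroid: ȳ = ΣA·y / ΣA = 93.6833 mm.
Transfer each piece to the horizontal centroidal axis using Ī + A·d² with d = y − 93.6833:
  bottom plate: d = -79.6833 mm → contributes +25 145 862 mm⁴
  web plate: d = 14.3167 mm → contributes +5 237 795 mm⁴
  top plate: d = 105.317 mm → contributes +29 388 326 mm⁴
  hole: d = -79.6833 mm → contributes −179 589 mm⁴
Total I = 59 592 394 mm⁴.

Ix ≈ 5.959 × 10⁷ mm⁴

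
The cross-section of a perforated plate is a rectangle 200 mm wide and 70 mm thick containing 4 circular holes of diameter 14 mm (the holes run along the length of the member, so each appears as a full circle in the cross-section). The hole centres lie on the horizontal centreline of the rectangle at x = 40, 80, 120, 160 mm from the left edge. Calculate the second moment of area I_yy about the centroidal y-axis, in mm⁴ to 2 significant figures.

Decompose the section into non-overlapping parts with the origin at the bottom-left of its bounding rectangle.
Plate: 200 × 70, A = 14 000 mm², x = 100 mm, Ī = 46 666 667 mm⁴.
Hole 1 (subtracted): ⌀14, A = 153.9 mm², x = 40 mm, Ī = 1 886 mm⁴.
Hole 2 (subtracted): ⌀14, A = 153.9 mm², x = 80 mm, Ī = 1 886 mm⁴.
Hole 3 (subtracted): ⌀14, A = 153.9 mm², x = 120 mm, Ī = 1 886 mm⁴.
Hole 4 (subtracted): ⌀14, A = 153.9 mm², x = 160 mm, Ī = 1 886 mm⁴.
By symmetry the centroid is at mid-width, x̄ = 100 mm.
Transfer each piece to the centroidal y-axis using Ī + A·d² with d = x − 100:
  plate: d = 0 mm → contributes +46 666 667 mm⁴
  hole 1: d = -60 mm → contributes −556 063 mm⁴
  hole 2: d = -20 mm → contributes −63 461 mm⁴
  hole 3: d = 20 mm → contributes −63 461 mm⁴
  hole 4: d = 60 mm → contributes −556 063 mm⁴
Total I = 45 427 619 mm⁴.

I_yy ≈ 4.5 × 10⁷ mm⁴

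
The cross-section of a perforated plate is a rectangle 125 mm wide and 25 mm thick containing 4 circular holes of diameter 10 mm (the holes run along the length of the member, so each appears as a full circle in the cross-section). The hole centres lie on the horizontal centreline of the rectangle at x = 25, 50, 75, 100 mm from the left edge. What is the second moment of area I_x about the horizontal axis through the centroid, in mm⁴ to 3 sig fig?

Break the section into simple shapes (no overlaps), measuring from the bottom-left corner of the bounding box.
Plate: 125 × 25, A = 3 125 mm², y = 12.5 mm, Ī = 162 760 mm⁴.
Hole 1 (subtracted): ⌀10, A = 78.54 mm², y = 12.5 mm, Ī = 490.87 mm⁴.
Hole 2 (subtracted): ⌀10, A = 78.54 mm², y = 12.5 mm, Ī = 490.87 mm⁴.
Hole 3 (subtracted): ⌀10, A = 78.54 mm², y = 12.5 mm, Ī = 490.87 mm⁴.
Hole 4 (subtracted): ⌀10, A = 78.54 mm², y = 12.5 mm, Ī = 490.87 mm⁴.
By symmetry the centroid is at mid-height, ȳ = 12.5 mm.
All pieces are centred on the horizontal axis through the centroid, so I = ΣĪ (holes subtracted) = 160 797 mm⁴.

I_x ≈ 1.61 × 10⁵ mm⁴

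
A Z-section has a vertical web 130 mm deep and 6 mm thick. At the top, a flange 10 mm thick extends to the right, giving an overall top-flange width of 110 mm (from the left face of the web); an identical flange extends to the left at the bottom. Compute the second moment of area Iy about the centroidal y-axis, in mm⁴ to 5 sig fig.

Iy ≈ 8.1691 × 10⁶ mm⁴

Treat the section as a set of non-overlapping primitives; coordinates are from the bounding-box lower-left.
Web: 6 × 130, A = 780 mm², x = 107 mm, Ī = 2 340 mm⁴.
Top flange (beyond web): 104 × 10, A = 1 040 mm², x = 162 mm, Ī = 937386.7 mm⁴.
Bottom flange (beyond web): 104 × 10, A = 1 040 mm², x = 52 mm, Ī = 937386.7 mm⁴.
Centroid: x̄ = ΣA·x / ΣA = 107 mm.
Transfer each piece to the centroidal y-axis using Ī + A·d² with d = x − 107:
  web: d = 0 mm → contributes +2 340 mm⁴
  top flange (beyond web): d = 55 mm → contributes +4 083 387 mm⁴
  bottom flange (beyond web): d = -55 mm → contributes +4 083 387 mm⁴
Total I = 8 169 113 mm⁴.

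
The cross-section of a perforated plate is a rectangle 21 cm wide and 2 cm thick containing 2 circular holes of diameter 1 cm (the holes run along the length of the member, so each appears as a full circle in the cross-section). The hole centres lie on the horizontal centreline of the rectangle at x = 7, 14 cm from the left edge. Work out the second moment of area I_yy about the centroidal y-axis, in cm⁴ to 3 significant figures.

Treat the section as a set of non-overlapping primitives; coordinates are from the bounding-box lower-left.
Plate: 21 × 2, A = 42 cm², x = 10.5 cm, Ī = 1543.5 cm⁴.
Hole 1 (subtracted): ⌀1, A = 0.7854 cm², x = 7 cm, Ī = 0.049087 cm⁴.
Hole 2 (subtracted): ⌀1, A = 0.7854 cm², x = 14 cm, Ī = 0.049087 cm⁴.
By symmetry the centroid is at mid-width, x̄ = 10.5 cm.
Transfer each piece to the centroidal y-axis using Ī + A·d² with d = x − 10.5:
  plate: d = 0 cm → contributes +1543.5 cm⁴
  hole 1: d = -3.5 cm → contributes −9.6702 cm⁴
  hole 2: d = 3.5 cm → contributes −9.6702 cm⁴
Total I = 1524.2 cm⁴.

I_yy ≈ 1520 cm⁴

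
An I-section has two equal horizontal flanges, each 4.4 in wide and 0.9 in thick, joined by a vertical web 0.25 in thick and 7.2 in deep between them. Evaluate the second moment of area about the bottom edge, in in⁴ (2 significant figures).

I_base ≈ 340 in⁴

Treat the section as a set of non-overlapping primitives; coordinates are from the bounding-box lower-left.
Bottom flange: 4.4 × 0.9, A = 3.96 in², y = 0.45 in, Ī = 0.2673 in⁴.
Web: 0.25 × 7.2, A = 1.8 in², y = 4.5 in, Ī = 7.776 in⁴.
Top flange: 4.4 × 0.9, A = 3.96 in², y = 8.55 in, Ī = 0.2673 in⁴.
Transfer each piece to the bottom edge using Ī + A·d² with d = y − 0:
  bottom flange: d = 0.45 in → contributes +1.069 in⁴
  web: d = 4.5 in → contributes +44.23 in⁴
  top flange: d = 8.55 in → contributes +289.8 in⁴
Total I = 335 in⁴.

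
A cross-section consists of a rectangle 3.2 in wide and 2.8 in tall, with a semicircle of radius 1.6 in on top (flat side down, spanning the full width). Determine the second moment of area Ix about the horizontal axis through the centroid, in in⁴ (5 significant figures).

Ix ≈ 18.571 in⁴

Break the section into simple shapes (no overlaps), measuring from the bottom-left corner of the bounding box.
Rectangular body: 3.2 × 2.8, A = 8.96 in², y = 1.4 in, Ī = 5.853867 in⁴.
Semicircular cap: semicircle r = 1.6, A = 4.021239 in², y = 3.479061 in, Ī = 0.7193032 in⁴.
Centroid: ȳ = ΣA·y / ΣA = 2.044037 in.
Transfer each piece to the horizontal axis through the centroid using Ī + A·d² with d = y − 2.044037:
  rectangular body: d = -0.6440372 in → contributes +9.570331 in⁴
  semicircular cap: d = 1.435024 in → contributes +9.000214 in⁴
Total I = 18.57054 in⁴.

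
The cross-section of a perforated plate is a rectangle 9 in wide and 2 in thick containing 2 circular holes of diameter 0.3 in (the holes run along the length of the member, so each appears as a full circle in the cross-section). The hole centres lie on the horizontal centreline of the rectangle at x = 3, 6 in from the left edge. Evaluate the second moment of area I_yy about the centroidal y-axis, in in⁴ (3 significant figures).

Decompose the section into non-overlapping parts with the origin at the bottom-left of its bounding rectangle.
Plate: 9 × 2, A = 18 in², x = 4.5 in, Ī = 121.5 in⁴.
Hole 1 (subtracted): ⌀0.3, A = 0.070686 in², x = 3 in, Ī = 0.00039761 in⁴.
Hole 2 (subtracted): ⌀0.3, A = 0.070686 in², x = 6 in, Ī = 0.00039761 in⁴.
By symmetry the centroid is at mid-width, x̄ = 4.5 in.
Transfer each piece to the centroidal y-axis using Ī + A·d² with d = x − 4.5:
  plate: d = 0 in → contributes +121.5 in⁴
  hole 1: d = -1.5 in → contributes −0.15944 in⁴
  hole 2: d = 1.5 in → contributes −0.15944 in⁴
Total I = 121.18 in⁴.

I_yy ≈ 121 in⁴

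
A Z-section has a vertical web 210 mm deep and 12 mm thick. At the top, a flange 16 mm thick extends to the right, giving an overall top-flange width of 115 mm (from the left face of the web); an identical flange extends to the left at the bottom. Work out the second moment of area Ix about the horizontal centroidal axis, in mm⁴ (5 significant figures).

Treat the section as a set of non-overlapping primitives; coordinates are from the bounding-box lower-left.
Web: 12 × 210, A = 2 520 mm², y = 105 mm, Ī = 9 261 000 mm⁴.
Top flange (beyond web): 103 × 16, A = 1 648 mm², y = 202 mm, Ī = 35157.33 mm⁴.
Bottom flange (beyond web): 103 × 16, A = 1 648 mm², y = 8 mm, Ī = 35157.33 mm⁴.
Centroid: ȳ = ΣA·y / ΣA = 105 mm.
Transfer each piece to the horizontal centroidal axis using Ī + A·d² with d = y − 105:
  web: d = 0 mm → contributes +9 261 000 mm⁴
  top flange (beyond web): d = 97 mm → contributes +15 541 189 mm⁴
  bottom flange (beyond web): d = -97 mm → contributes +15 541 189 mm⁴
Total I = 40 343 379 mm⁴.

Ix ≈ 4.0343 × 10⁷ mm⁴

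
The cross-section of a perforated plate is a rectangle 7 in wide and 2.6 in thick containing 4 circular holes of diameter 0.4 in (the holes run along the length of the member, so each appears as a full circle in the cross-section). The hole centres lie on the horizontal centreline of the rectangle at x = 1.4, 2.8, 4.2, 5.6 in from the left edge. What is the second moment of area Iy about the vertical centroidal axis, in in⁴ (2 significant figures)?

Iy ≈ 73 in⁴

Break the section into simple shapes (no overlaps), measuring from the bottom-left corner of the bounding box.
Plate: 7 × 2.6, A = 18.2 in², x = 3.5 in, Ī = 74.32 in⁴.
Hole 1 (subtracted): ⌀0.4, A = 0.1257 in², x = 1.4 in, Ī = 0.001257 in⁴.
Hole 2 (subtracted): ⌀0.4, A = 0.1257 in², x = 2.8 in, Ī = 0.001257 in⁴.
Hole 3 (subtracted): ⌀0.4, A = 0.1257 in², x = 4.2 in, Ī = 0.001257 in⁴.
Hole 4 (subtracted): ⌀0.4, A = 0.1257 in², x = 5.6 in, Ī = 0.001257 in⁴.
By symmetry the centroid is at mid-width, x̄ = 3.5 in.
Transfer each piece to the vertical centroidal axis using Ī + A·d² with d = x − 3.5:
  plate: d = 0 in → contributes +74.32 in⁴
  hole 1: d = -2.1 in → contributes −0.5554 in⁴
  hole 2: d = -0.7 in → contributes −0.06283 in⁴
  hole 3: d = 0.7 in → contributes −0.06283 in⁴
  hole 4: d = 2.1 in → contributes −0.5554 in⁴
Total I = 73.08 in⁴.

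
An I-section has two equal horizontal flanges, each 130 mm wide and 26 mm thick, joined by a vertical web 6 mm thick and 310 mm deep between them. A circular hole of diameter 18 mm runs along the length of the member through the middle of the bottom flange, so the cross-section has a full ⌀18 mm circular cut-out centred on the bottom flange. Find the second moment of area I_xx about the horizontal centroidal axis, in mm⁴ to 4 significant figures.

I_xx ≈ 1.987 × 10⁸ mm⁴

Treat the section as a set of non-overlapping primitives; coordinates are from the bounding-box lower-left.
Bottom flange: 130 × 26, A = 3 380 mm², y = 13 mm, Ī = 190 407 mm⁴.
Web: 6 × 310, A = 1 860 mm², y = 181 mm, Ī = 14 895 500 mm⁴.
Top flange: 130 × 26, A = 3 380 mm², y = 349 mm, Ī = 190 407 mm⁴.
Hole (subtracted): ⌀18, A = 254.469 mm², y = 13 mm, Ī = 5 153 mm⁴.
Centroid: ȳ = ΣA·y / ΣA = 186.11 mm.
Transfer each piece to the horizontal centroidal axis using Ī + A·d² with d = y − 186.11:
  bottom flange: d = -173.11 mm → contributes +101 479 520 mm⁴
  web: d = -5.11035 mm → contributes +14 944 075 mm⁴
  top flange: d = 162.89 mm → contributes +89 872 075 mm⁴
  hole: d = -173.11 mm → contributes −7 630 875 mm⁴
Total I = 198 664 796 mm⁴.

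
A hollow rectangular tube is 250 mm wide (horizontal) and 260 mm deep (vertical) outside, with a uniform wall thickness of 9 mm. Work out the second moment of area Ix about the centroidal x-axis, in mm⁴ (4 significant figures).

Treat the section as a set of non-overlapping primitives; coordinates are from the bounding-box lower-left.
Outer rectangle: 250 × 260, A = 65 000 mm², y = 130 mm, Ī = 366 166 667 mm⁴.
Inner void (subtracted): 232 × 242, A = 56 144 mm², y = 130 mm, Ī = 274 001 435 mm⁴.
By symmetry the centroid is at mid-height, ȳ = 130 mm.
All pieces are centred on the centroidal x-axis, so I = ΣĪ (holes subtracted) = 92 165 232 mm⁴.

Ix ≈ 9.217 × 10⁷ mm⁴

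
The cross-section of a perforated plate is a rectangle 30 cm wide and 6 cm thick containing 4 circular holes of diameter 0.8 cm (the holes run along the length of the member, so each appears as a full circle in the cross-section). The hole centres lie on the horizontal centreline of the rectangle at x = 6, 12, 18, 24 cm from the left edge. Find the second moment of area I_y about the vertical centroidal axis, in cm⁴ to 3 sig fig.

Split into non-overlapping primitives; take the origin at the lower-left of the bounding box.
Plate: 30 × 6, A = 180 cm², x = 15 cm, Ī = 13 500 cm⁴.
Hole 1 (subtracted): ⌀0.8, A = 0.50265 cm², x = 6 cm, Ī = 0.020106 cm⁴.
Hole 2 (subtracted): ⌀0.8, A = 0.50265 cm², x = 12 cm, Ī = 0.020106 cm⁴.
Hole 3 (subtracted): ⌀0.8, A = 0.50265 cm², x = 18 cm, Ī = 0.020106 cm⁴.
Hole 4 (subtracted): ⌀0.8, A = 0.50265 cm², x = 24 cm, Ī = 0.020106 cm⁴.
By symmetry the centroid is at mid-width, x̄ = 15 cm.
Transfer each piece to the vertical centroidal axis using Ī + A·d² with d = x − 15:
  plate: d = 0 cm → contributes +13 500 cm⁴
  hole 1: d = -9 cm → contributes −40.735 cm⁴
  hole 2: d = -3 cm → contributes −4.544 cm⁴
  hole 3: d = 3 cm → contributes −4.544 cm⁴
  hole 4: d = 9 cm → contributes −40.735 cm⁴
Total I = 13 409 cm⁴.

I_y ≈ 1.34 × 10⁴ cm⁴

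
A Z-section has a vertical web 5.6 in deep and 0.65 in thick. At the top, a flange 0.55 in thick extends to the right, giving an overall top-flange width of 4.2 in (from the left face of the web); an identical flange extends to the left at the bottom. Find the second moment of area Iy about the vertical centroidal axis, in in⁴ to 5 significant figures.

Split into non-overlapping primitives; take the origin at the lower-left of the bounding box.
Web: 0.65 × 5.6, A = 3.64 in², x = 3.875 in, Ī = 0.1281583 in⁴.
Top flange (beyond web): 3.55 × 0.55, A = 1.9525 in², x = 5.975 in, Ī = 2.050532 in⁴.
Bottom flange (beyond web): 3.55 × 0.55, A = 1.9525 in², x = 1.775 in, Ī = 2.050532 in⁴.
Centroid: x̄ = ΣA·x / ΣA = 3.875 in.
Transfer each piece to the vertical centroidal axis using Ī + A·d² with d = x − 3.875:
  web: d = 0 in → contributes +0.1281583 in⁴
  top flange (beyond web): d = 2.1 in → contributes +10.66106 in⁴
  bottom flange (beyond web): d = -2.1 in → contributes +10.66106 in⁴
Total I = 21.45027 in⁴.

Iy ≈ 21.450 in⁴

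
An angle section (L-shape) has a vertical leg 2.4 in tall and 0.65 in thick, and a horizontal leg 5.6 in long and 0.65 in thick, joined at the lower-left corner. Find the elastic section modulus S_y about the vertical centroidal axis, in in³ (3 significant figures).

S_y ≈ 4.38 in³

Break the section into simple shapes (no overlaps), measuring from the bottom-left corner of the bounding box.
Vertical leg: 0.65 × 2.4, A = 1.56 in², x = 0.325 in, Ī = 0.054925 in⁴.
Horizontal leg (remainder): 4.95 × 0.65, A = 3.2175 in², x = 3.125 in, Ī = 6.5697 in⁴.
Centroid: x̄ = ΣA·x / ΣA = 2.2107 in.
Transfer each piece to the vertical centroidal axis using Ī + A·d² with d = x − 2.2107:
  vertical leg: d = -1.8857 in → contributes +5.6022 in⁴
  horizontal leg (remainder): d = 0.91429 in → contributes +9.2593 in⁴
Total I = 14.861 in⁴.
Extreme fibre distance c = 3.3893 in; S = I/c = 4.3848 in³.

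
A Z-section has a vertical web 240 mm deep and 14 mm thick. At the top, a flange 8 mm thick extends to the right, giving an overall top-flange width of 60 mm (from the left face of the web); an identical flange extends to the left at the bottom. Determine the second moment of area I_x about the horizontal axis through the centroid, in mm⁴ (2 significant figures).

Decompose the section into non-overlapping parts with the origin at the bottom-left of its bounding rectangle.
Web: 14 × 240, A = 3 360 mm², y = 120 mm, Ī = 16 128 000 mm⁴.
Top flange (beyond web): 46 × 8, A = 368 mm², y = 236 mm, Ī = 1 963 mm⁴.
Bottom flange (beyond web): 46 × 8, A = 368 mm², y = 4 mm, Ī = 1 963 mm⁴.
Centroid: ȳ = ΣA·y / ΣA = 120 mm.
Transfer each piece to the horizontal axis through the centroid using Ī + A·d² with d = y − 120:
  web: d = 0 mm → contributes +16 128 000 mm⁴
  top flange (beyond web): d = 116 mm → contributes +4 953 771 mm⁴
  bottom flange (beyond web): d = -116 mm → contributes +4 953 771 mm⁴
Total I = 26 035 541 mm⁴.

I_x ≈ 2.6 × 10⁷ mm⁴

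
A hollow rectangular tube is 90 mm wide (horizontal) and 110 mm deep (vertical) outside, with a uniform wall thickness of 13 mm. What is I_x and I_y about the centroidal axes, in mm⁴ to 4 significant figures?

I_x ≈ 6.821 × 10⁶ mm⁴, I_y ≈ 4.847 × 10⁶ mm⁴

Treat the section as a set of non-overlapping primitives; coordinates are from the bounding-box lower-left.
Outer rectangle: 90 × 110, A = 9 900 mm², y = 55 mm, Ī = 9 982 500 mm⁴.
Inner void (subtracted): 64 × 84, A = 5 376 mm², y = 55 mm, Ī = 3 161 088 mm⁴.
By symmetry the centroid is at mid-height, ȳ = 55 mm.
All pieces are centred on the centroidal x-axis, so I = ΣĪ (holes subtracted) = 6 821 412 mm⁴.
Repeating about the centroidal y-axis gives I_y = 4 847 492 mm⁴.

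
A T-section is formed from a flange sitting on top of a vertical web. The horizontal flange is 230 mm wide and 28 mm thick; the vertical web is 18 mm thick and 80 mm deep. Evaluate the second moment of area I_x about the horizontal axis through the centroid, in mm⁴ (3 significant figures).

I_x ≈ 4.62 × 10⁶ mm⁴

Treat the section as a set of non-overlapping primitives; coordinates are from the bounding-box lower-left.
Flange: 230 × 28, A = 6 440 mm², y = 94 mm, Ī = 420 747 mm⁴.
Web: 18 × 80, A = 1 440 mm², y = 40 mm, Ī = 768 000 mm⁴.
Centroid: ȳ = ΣA·y / ΣA = 84.132 mm.
Transfer each piece to the horizontal axis through the centroid using Ī + A·d² with d = y − 84.132:
  flange: d = 9.868 mm → contributes +1 047 860 mm⁴
  web: d = -44.132 mm → contributes +3 572 590 mm⁴
Total I = 4 620 449 mm⁴.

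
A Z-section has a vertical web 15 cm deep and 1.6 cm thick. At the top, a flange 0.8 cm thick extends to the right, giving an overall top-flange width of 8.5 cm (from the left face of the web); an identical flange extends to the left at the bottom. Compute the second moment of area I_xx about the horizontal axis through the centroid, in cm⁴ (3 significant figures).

Treat the section as a set of non-overlapping primitives; coordinates are from the bounding-box lower-left.
Web: 1.6 × 15, A = 24 cm², y = 7.5 cm, Ī = 450 cm⁴.
Top flange (beyond web): 6.9 × 0.8, A = 5.52 cm², y = 14.6 cm, Ī = 0.2944 cm⁴.
Bottom flange (beyond web): 6.9 × 0.8, A = 5.52 cm², y = 0.4 cm, Ī = 0.2944 cm⁴.
Centroid: ȳ = ΣA·y / ΣA = 7.5 cm.
Transfer each piece to the horizontal axis through the centroid using Ī + A·d² with d = y − 7.5:
  web: d = 0 cm → contributes +450 cm⁴
  top flange (beyond web): d = 7.1 cm → contributes +278.56 cm⁴
  bottom flange (beyond web): d = -7.1 cm → contributes +278.56 cm⁴
Total I = 1007.1 cm⁴.

I_xx ≈ 1010 cm⁴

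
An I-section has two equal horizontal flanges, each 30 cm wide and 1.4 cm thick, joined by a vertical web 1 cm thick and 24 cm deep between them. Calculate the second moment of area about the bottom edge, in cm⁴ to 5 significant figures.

I_base ≈ 3.4107 × 10⁴ cm⁴

Treat the section as a set of non-overlapping primitives; coordinates are from the bounding-box lower-left.
Bottom flange: 30 × 1.4, A = 42 cm², y = 0.7 cm, Ī = 6.86 cm⁴.
Web: 1 × 24, A = 24 cm², y = 13.4 cm, Ī = 1 152 cm⁴.
Top flange: 30 × 1.4, A = 42 cm², y = 26.1 cm, Ī = 6.86 cm⁴.
Transfer each piece to the bottom edge using Ī + A·d² with d = y − 0:
  bottom flange: d = 0.7 cm → contributes +27.44 cm⁴
  web: d = 13.4 cm → contributes +5461.44 cm⁴
  top flange: d = 26.1 cm → contributes +28617.68 cm⁴
Total I = 34106.56 cm⁴.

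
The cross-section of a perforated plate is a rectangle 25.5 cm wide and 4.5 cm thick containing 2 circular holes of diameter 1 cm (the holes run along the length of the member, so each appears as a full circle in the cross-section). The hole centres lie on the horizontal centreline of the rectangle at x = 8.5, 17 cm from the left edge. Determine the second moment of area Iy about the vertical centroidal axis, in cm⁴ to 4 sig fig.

Iy ≈ 6190 cm⁴

Treat the section as a set of non-overlapping primitives; coordinates are from the bounding-box lower-left.
Plate: 25.5 × 4.5, A = 114.75 cm², x = 12.75 cm, Ī = 6218.02 cm⁴.
Hole 1 (subtracted): ⌀1, A = 0.785398 cm², x = 8.5 cm, Ī = 0.0490874 cm⁴.
Hole 2 (subtracted): ⌀1, A = 0.785398 cm², x = 17 cm, Ī = 0.0490874 cm⁴.
By symmetry the centroid is at mid-width, x̄ = 12.75 cm.
Transfer each piece to the vertical centroidal axis using Ī + A·d² with d = x − 12.75:
  plate: d = 0 cm → contributes +6218.02 cm⁴
  hole 1: d = -4.25 cm → contributes −14.2353 cm⁴
  hole 2: d = 4.25 cm → contributes −14.2353 cm⁴
Total I = 6189.54 cm⁴.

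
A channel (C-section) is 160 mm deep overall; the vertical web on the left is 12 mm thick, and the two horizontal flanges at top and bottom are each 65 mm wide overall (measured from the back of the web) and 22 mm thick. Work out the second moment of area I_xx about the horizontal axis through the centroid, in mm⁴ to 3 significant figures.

I_xx ≈ 1.53 × 10⁷ mm⁴

Treat the section as a set of non-overlapping primitives; coordinates are from the bounding-box lower-left.
Web: 12 × 160, A = 1 920 mm², y = 80 mm, Ī = 4 096 000 mm⁴.
Top flange (beyond web): 53 × 22, A = 1 166 mm², y = 149 mm, Ī = 47 029 mm⁴.
Bottom flange (beyond web): 53 × 22, A = 1 166 mm², y = 11 mm, Ī = 47 029 mm⁴.
By symmetry the centroid is at mid-height, ȳ = 80 mm.
Transfer each piece to the horizontal axis through the centroid using Ī + A·d² with d = y − 80:
  web: d = 0 mm → contributes +4 096 000 mm⁴
  top flange (beyond web): d = 69 mm → contributes +5 598 355 mm⁴
  bottom flange (beyond web): d = -69 mm → contributes +5 598 355 mm⁴
Total I = 15 292 709 mm⁴.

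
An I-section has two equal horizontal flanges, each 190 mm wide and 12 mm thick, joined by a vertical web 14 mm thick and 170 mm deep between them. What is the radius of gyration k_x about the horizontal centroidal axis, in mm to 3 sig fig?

k_x ≈ 79.2 mm

Split into non-overlapping primitives; take the origin at the lower-left of the bounding box.
Bottom flange: 190 × 12, A = 2 280 mm², y = 6 mm, Ī = 27 360 mm⁴.
Web: 14 × 170, A = 2 380 mm², y = 97 mm, Ī = 5 731 833 mm⁴.
Top flange: 190 × 12, A = 2 280 mm², y = 188 mm, Ī = 27 360 mm⁴.
By symmetry the centroid is at mid-height, ȳ = 97 mm.
Transfer each piece to the horizontal centroidal axis using Ī + A·d² with d = y − 97:
  bottom flange: d = -91 mm → contributes +18 908 040 mm⁴
  web: d = 0 mm → contributes +5 731 833 mm⁴
  top flange: d = 91 mm → contributes +18 908 040 mm⁴
Total I = 43 547 913 mm⁴.
Radius of gyration: k = √(I/A) = √(43 547 913 / 6 940) = 79.214 mm.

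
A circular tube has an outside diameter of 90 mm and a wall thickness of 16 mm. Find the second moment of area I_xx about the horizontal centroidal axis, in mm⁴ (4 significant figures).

Split into non-overlapping primitives; take the origin at the lower-left of the bounding box.
Outer circle: ⌀90, A = 6361.73 mm², y = 45 mm, Ī = 3 220 623 mm⁴.
Bore (subtracted): ⌀58, A = 2642.08 mm², y = 45 mm, Ī = 555 497 mm⁴.
By symmetry the centroid is at mid-height, ȳ = 45 mm.
All pieces are centred on the horizontal centroidal axis, so I = ΣĪ (holes subtracted) = 2 665 126 mm⁴.

I_xx ≈ 2.665 × 10⁶ mm⁴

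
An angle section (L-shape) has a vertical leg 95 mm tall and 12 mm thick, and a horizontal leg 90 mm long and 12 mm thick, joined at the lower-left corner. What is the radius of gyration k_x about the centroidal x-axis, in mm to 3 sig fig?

k_x ≈ 29.1 mm

Treat the section as a set of non-overlapping primitives; coordinates are from the bounding-box lower-left.
Vertical leg: 12 × 95, A = 1 140 mm², y = 47.5 mm, Ī = 857 375 mm⁴.
Horizontal leg (remainder): 78 × 12, A = 936 mm², y = 6 mm, Ī = 11 232 mm⁴.
Centroid: ȳ = ΣA·y / ΣA = 28.789 mm.
Transfer each piece to the centroidal x-axis using Ī + A·d² with d = y − 28.789:
  vertical leg: d = 18.711 mm → contributes +1 256 490 mm⁴
  horizontal leg (remainder): d = -22.789 mm → contributes +497 334 mm⁴
Total I = 1 753 824 mm⁴.
Radius of gyration: k = √(I/A) = √(1 753 824 / 2 076) = 29.066 mm.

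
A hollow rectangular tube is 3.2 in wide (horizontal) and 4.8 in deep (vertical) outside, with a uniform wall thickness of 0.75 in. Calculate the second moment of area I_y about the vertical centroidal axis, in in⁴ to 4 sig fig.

Decompose the section into non-overlapping parts with the origin at the bottom-left of its bounding rectangle.
Outer rectangle: 3.2 × 4.8, A = 15.36 in², x = 1.6 in, Ī = 13.1072 in⁴.
Inner void (subtracted): 1.7 × 3.3, A = 5.61 in², x = 1.6 in, Ī = 1.35108 in⁴.
By symmetry the centroid is at mid-width, x̄ = 1.6 in.
All pieces are centred on the vertical centroidal axis, so I = ΣĪ (holes subtracted) = 11.7561 in⁴.

I_y ≈ 11.76 in⁴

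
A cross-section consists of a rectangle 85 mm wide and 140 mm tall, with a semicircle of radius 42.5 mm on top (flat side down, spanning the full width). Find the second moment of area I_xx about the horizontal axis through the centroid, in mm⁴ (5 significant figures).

I_xx ≈ 3.7552 × 10⁷ mm⁴

Decompose the section into non-overlapping parts with the origin at the bottom-left of its bounding rectangle.
Rectangular body: 85 × 140, A = 11 900 mm², y = 70 mm, Ī = 19 436 667 mm⁴.
Semicircular cap: semicircle r = 42.5, A = 2837.251 mm², y = 158.0376 mm, Ī = 358086.4 mm⁴.
Centroid: ȳ = ΣA·y / ΣA = 86.9492 mm.
Transfer each piece to the horizontal axis through the centroid using Ī + A·d² with d = y − 86.9492:
  rectangular body: d = -16.9492 mm → contributes +22 855 245 mm⁴
  semicircular cap: d = 71.08836 mm → contributes +14 696 289 mm⁴
Total I = 37 551 533 mm⁴.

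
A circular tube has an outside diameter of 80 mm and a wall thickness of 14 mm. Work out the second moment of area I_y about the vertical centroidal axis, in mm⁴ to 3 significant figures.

I_y ≈ 1.65 × 10⁶ mm⁴

Break the section into simple shapes (no overlaps), measuring from the bottom-left corner of the bounding box.
Outer circle: ⌀80, A = 5026.5 mm², x = 40 mm, Ī = 2 010 619 mm⁴.
Bore (subtracted): ⌀52, A = 2123.7 mm², x = 40 mm, Ī = 358 908 mm⁴.
By symmetry the centroid is at mid-width, x̄ = 40 mm.
All pieces are centred on the vertical centroidal axis, so I = ΣĪ (holes subtracted) = 1 651 711 mm⁴.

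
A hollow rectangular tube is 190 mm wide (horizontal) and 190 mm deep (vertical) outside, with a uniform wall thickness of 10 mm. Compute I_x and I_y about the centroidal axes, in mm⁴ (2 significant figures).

Break the section into simple shapes (no overlaps), measuring from the bottom-left corner of the bounding box.
Outer rectangle: 190 × 190, A = 36 100 mm², y = 95 mm, Ī = 108 600 833 mm⁴.
Inner void (subtracted): 170 × 170, A = 28 900 mm², y = 95 mm, Ī = 69 600 833 mm⁴.
By symmetry the centroid is at mid-height, ȳ = 95 mm.
All pieces are centred on the centroidal x-axis, so I = ΣĪ (holes subtracted) = 39 000 000 mm⁴.
Repeating about the centroidal y-axis gives I_y = 39 000 000 mm⁴.

I_x ≈ 3.9 × 10⁷ mm⁴, I_y ≈ 3.9 × 10⁷ mm⁴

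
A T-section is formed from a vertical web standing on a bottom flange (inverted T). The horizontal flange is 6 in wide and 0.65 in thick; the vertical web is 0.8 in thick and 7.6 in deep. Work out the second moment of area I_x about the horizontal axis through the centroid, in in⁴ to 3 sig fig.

I_x ≈ 69.8 in⁴

Break the section into simple shapes (no overlaps), measuring from the bottom-left corner of the bounding box.
Flange: 6 × 0.65, A = 3.9 in², y = 0.325 in, Ī = 0.13731 in⁴.
Web: 0.8 × 7.6, A = 6.08 in², y = 4.45 in, Ī = 29.265 in⁴.
Centroid: ȳ = ΣA·y / ΣA = 2.838 in.
Transfer each piece to the horizontal axis through the centroid using Ī + A·d² with d = y − 2.838:
  flange: d = -2.513 in → contributes +24.767 in⁴
  web: d = 1.612 in → contributes +45.064 in⁴
Total I = 69.831 in⁴.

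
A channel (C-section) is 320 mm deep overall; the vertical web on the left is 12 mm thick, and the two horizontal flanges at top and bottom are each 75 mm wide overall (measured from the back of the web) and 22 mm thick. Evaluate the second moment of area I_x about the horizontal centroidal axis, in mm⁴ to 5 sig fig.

I_x ≈ 9.4421 × 10⁷ mm⁴

Split into non-overlapping primitives; take the origin at the lower-left of the bounding box.
Web: 12 × 320, A = 3 840 mm², y = 160 mm, Ī = 32 768 000 mm⁴.
Top flange (beyond web): 63 × 22, A = 1 386 mm², y = 309 mm, Ī = 55 902 mm⁴.
Bottom flange (beyond web): 63 × 22, A = 1 386 mm², y = 11 mm, Ī = 55 902 mm⁴.
By symmetry the centroid is at mid-height, ȳ = 160 mm.
Transfer each piece to the horizontal centroidal axis using Ī + A·d² with d = y − 160:
  web: d = 0 mm → contributes +32 768 000 mm⁴
  top flange (beyond web): d = 149 mm → contributes +30 826 488 mm⁴
  bottom flange (beyond web): d = -149 mm → contributes +30 826 488 mm⁴
Total I = 94 420 976 mm⁴.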